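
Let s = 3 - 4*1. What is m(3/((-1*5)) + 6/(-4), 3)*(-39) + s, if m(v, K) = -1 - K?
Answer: 155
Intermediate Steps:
s = -1 (s = 3 - 4 = -1)
m(3/((-1*5)) + 6/(-4), 3)*(-39) + s = (-1 - 1*3)*(-39) - 1 = (-1 - 3)*(-39) - 1 = -4*(-39) - 1 = 156 - 1 = 155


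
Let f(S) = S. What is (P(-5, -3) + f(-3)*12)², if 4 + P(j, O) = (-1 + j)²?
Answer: 16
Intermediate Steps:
P(j, O) = -4 + (-1 + j)²
(P(-5, -3) + f(-3)*12)² = ((-4 + (-1 - 5)²) - 3*12)² = ((-4 + (-6)²) - 36)² = ((-4 + 36) - 36)² = (32 - 36)² = (-4)² = 16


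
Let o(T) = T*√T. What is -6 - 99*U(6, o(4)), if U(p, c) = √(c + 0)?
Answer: -6 - 198*√2 ≈ -286.01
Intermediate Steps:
o(T) = T^(3/2)
U(p, c) = √c
-6 - 99*U(6, o(4)) = -6 - 99*2*√2 = -6 - 198*√2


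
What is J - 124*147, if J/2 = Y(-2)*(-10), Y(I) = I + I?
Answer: -18148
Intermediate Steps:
Y(I) = 2*I
J = 80 (J = 2*((2*(-2))*(-10)) = 2*(-4*(-10)) = 2*40 = 80)
J - 124*147 = 80 - 124*147 = 80 - 18228 = -18148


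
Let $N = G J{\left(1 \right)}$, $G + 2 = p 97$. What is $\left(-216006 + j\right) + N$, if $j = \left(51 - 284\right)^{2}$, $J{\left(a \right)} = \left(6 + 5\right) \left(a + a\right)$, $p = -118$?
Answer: $-413573$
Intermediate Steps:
$G = -11448$ ($G = -2 - 11446 = -11448$)
$J{\left(a \right)} = 22 a$ ($J{\left(a \right)} = 11 \cdot 2 a = 22 a$)
$j = 54289$ ($j = \left(-233\right)^{2} = 54289$)
$N = -251856$ ($N = - 11448 \cdot 22 \cdot 1 = \left(-11448\right) 22 = -251856$)
$\left(-216006 + j\right) + N = \left(-216006 + 54289\right) - 251856 = -161717 - 251856 = -413573$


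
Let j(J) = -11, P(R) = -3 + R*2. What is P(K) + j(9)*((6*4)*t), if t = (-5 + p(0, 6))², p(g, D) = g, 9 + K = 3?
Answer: -6615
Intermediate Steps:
K = -6 (K = -9 + 3 = -6)
P(R) = -3 + 2*R
t = 25 (t = (-5 + 0)² = (-5)² = 25)
P(K) + j(9)*((6*4)*t) = (-3 + 2*(-6)) - 11*6*4*25 = (-3 - 12) - 264*25 = -15 - 11*600 = -15 - 6600 = -6615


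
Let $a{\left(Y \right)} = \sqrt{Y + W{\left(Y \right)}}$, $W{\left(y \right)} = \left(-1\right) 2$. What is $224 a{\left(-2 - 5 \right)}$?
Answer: $672 i \approx 672.0 i$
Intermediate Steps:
$W{\left(y \right)} = -2$
$a{\left(Y \right)} = \sqrt{-2 + Y}$ ($a{\left(Y \right)} = \sqrt{Y - 2} = \sqrt{-2 + Y}$)
$224 a{\left(-2 - 5 \right)} = 224 \sqrt{-2 - 7} = 224 \sqrt{-9} = 224 \cdot 3 i = 672 i$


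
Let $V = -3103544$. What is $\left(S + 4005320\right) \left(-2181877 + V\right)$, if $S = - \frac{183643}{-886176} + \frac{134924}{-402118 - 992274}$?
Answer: $- \frac{363319900957243658967821}{17162176736} \approx -2.117 \cdot 10^{13}$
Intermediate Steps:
$S = \frac{17062989929}{154459590624}$ ($S = \left(-183643\right) \left(- \frac{1}{886176}\right) + \frac{134924}{-1394392} = \frac{183643}{886176} + 134924 \left(- \frac{1}{1394392}\right) = \frac{183643}{886176} - \frac{33731}{348598} = \frac{17062989929}{154459590624} \approx 0.11047$)
$\left(S + 4005320\right) \left(-2181877 + V\right) = \left(\frac{17062989929}{154459590624} + 4005320\right) \left(-2181877 - 3103544\right) = \frac{618660104581109609}{154459590624} \left(-5285421\right) = - \frac{363319900957243658967821}{17162176736}$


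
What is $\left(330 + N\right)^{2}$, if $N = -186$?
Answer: $20736$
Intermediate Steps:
$\left(330 + N\right)^{2} = \left(330 - 186\right)^{2} = 144^{2} = 20736$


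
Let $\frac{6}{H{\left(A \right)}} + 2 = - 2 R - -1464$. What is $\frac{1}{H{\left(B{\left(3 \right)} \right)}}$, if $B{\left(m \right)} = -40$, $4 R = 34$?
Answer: $\frac{1445}{6} \approx 240.83$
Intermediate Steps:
$R = \frac{17}{2}$ ($R = \frac{1}{4} \cdot 34 = \frac{17}{2} \approx 8.5$)
$H{\left(A \right)} = \frac{6}{1445}$ ($H{\left(A \right)} = \frac{6}{-2 - -1447} = \frac{6}{-2 + \left(-17 + 1464\right)} = \frac{6}{-2 + 1447} = \frac{6}{1445}$)
$\frac{1}{H{\left(B{\left(3 \right)} \right)}} = \frac{1}{\frac{6}{1445}} = \frac{1445}{6}$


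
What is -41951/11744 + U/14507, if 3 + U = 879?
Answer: -598295413/170370208 ≈ -3.5117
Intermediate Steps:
U = 876 (U = -3 + 879 = 876)
-41951/11744 + U/14507 = -41951/11744 + 876/14507 = -598295413/170370208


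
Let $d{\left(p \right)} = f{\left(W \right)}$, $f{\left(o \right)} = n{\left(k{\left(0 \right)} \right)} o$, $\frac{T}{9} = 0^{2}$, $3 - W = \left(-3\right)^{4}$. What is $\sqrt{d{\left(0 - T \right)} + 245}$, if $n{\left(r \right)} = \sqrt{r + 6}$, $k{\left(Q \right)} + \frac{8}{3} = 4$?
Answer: $\sqrt{245 - 26 \sqrt{66}} \approx 5.8116$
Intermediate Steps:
$k{\left(Q \right)} = \frac{4}{3}$ ($k{\left(Q \right)} = - \frac{8}{3} + 4 = \frac{4}{3}$)
$W = -78$ ($W = 3 - \left(-3\right)^{4} = 3 - 81 = -78$)
$T = 0$ ($T = 9 \cdot 0^{2} = 9 \cdot 0 = 0$)
$n{\left(r \right)} = \sqrt{6 + r}$
$f{\left(o \right)} = \frac{o \sqrt{66}}{3}$ ($f{\left(o \right)} = \sqrt{6 + \frac{4}{3}} o = \sqrt{\frac{22}{3}} o = \frac{\sqrt{66}}{3} o = \frac{o \sqrt{66}}{3}$)
$d{\left(p \right)} = - 26 \sqrt{66}$ ($d{\left(p \right)} = \frac{1}{3} \left(-78\right) \sqrt{66} = - 26 \sqrt{66}$)
$\sqrt{d{\left(0 - T \right)} + 245} = \sqrt{- 26 \sqrt{66} + 245} = \sqrt{245 - 26 \sqrt{66}}$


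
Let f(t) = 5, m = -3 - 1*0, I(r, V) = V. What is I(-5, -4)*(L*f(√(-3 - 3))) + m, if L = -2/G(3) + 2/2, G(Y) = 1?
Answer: 17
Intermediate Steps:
m = -3 (m = -3 + 0 = -3)
L = -1 (L = -2/1 + 2/2 = -2*1 + 2*(½) = -2 + 1 = -1)
I(-5, -4)*(L*f(√(-3 - 3))) + m = -(-4)*5 - 3 = -4*(-5) - 3 = 20 - 3 = 17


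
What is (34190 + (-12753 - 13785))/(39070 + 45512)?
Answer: 3826/42291 ≈ 0.090468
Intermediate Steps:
(34190 + (-12753 - 13785))/(39070 + 45512) = (34190 - 26538)/84582 = 7652*(1/84582) = 3826/42291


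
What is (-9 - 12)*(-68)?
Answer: 1428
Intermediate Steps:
(-9 - 12)*(-68) = -21*(-68) = 1428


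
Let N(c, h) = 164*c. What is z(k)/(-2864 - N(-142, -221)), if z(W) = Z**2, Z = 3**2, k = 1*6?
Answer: 27/6808 ≈ 0.0039659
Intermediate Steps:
k = 6
Z = 9
z(W) = 81 (z(W) = 9**2 = 81)
z(k)/(-2864 - N(-142, -221)) = 81/(-2864 - 164*(-142)) = 81/(-2864 - 1*(-23288)) = 81/(-2864 + 23288) = 81/20424 = 81*(1/20424) = 27/6808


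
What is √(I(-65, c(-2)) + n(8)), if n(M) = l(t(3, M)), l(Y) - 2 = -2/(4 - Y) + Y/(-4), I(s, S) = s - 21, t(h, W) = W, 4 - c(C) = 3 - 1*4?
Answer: 3*I*√38/2 ≈ 9.2466*I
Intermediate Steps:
c(C) = 5 (c(C) = 4 - (3 - 1*4) = 4 - (3 - 4) = 4 - 1*(-1) = 4 + 1 = 5)
I(s, S) = -21 + s
l(Y) = 2 - 2/(4 - Y) - Y/4 (l(Y) = 2 + (-2/(4 - Y) + Y/(-4)) = 2 + (-2/(4 - Y) + Y*(-¼)) = 2 + (-2/(4 - Y) - Y/4) = 2 - 2/(4 - Y) - Y/4)
n(M) = (-24 - M² + 12*M)/(4*(-4 + M))
√(I(-65, c(-2)) + n(8)) = √((-21 - 65) + (-24 - 1*8² + 12*8)/(4*(-4 + 8))) = √(-86 + (¼)*(-24 - 1*64 + 96)/4) = √(-86 + (¼)*(¼)*(-24 - 64 + 96)) = √(-86 + (¼)*(¼)*8) = √(-86 + ½) = √(-171/2) = 3*I*√38/2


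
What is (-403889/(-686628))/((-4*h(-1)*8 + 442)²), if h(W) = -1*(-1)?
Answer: 403889/115422166800 ≈ 3.4992e-6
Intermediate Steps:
h(W) = 1
(-403889/(-686628))/((-4*h(-1)*8 + 442)²) = (-403889/(-686628))/((-4*1*8 + 442)²) = (-403889*(-1/686628))/((-4*8 + 442)²) = 403889/(686628*((-32 + 442)²)) = 403889/(686628*(410²)) = (403889/686628)/168100 = (403889/686628)*(1/168100) = 403889/115422166800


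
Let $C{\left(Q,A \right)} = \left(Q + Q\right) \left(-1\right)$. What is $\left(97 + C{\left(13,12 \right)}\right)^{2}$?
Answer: $5041$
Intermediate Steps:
$C{\left(Q,A \right)} = - 2 Q$ ($C{\left(Q,A \right)} = 2 Q \left(-1\right) = - 2 Q$)
$\left(97 + C{\left(13,12 \right)}\right)^{2} = \left(97 - 26\right)^{2} = 71^{2} = 5041$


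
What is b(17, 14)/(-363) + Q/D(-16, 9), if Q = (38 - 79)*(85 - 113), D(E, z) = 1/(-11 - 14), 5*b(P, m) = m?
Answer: -52090514/1815 ≈ -28700.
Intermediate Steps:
b(P, m) = m/5
D(E, z) = -1/25 (D(E, z) = 1/(-25) = -1/25)
Q = 1148 (Q = -41*(-28) = 1148)
b(17, 14)/(-363) + Q/D(-16, 9) = ((1/5)*14)/(-363) + 1148/(-1/25) = (14/5)*(-1/363) + 1148*(-25) = -14/1815 - 28700 = -52090514/1815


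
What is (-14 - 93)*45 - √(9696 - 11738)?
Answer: -4815 - I*√2042 ≈ -4815.0 - 45.188*I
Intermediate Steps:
(-14 - 93)*45 - √(9696 - 11738) = -107*45 - √(-2042) = -4815 - I*√2042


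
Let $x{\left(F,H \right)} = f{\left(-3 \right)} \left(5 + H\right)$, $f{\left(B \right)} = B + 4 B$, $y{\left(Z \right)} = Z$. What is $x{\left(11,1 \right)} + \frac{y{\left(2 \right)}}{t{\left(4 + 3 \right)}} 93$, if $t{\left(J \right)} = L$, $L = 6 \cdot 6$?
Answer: $- \frac{509}{6} \approx -84.833$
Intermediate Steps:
$L = 36$
$t{\left(J \right)} = 36$
$f{\left(B \right)} = 5 B$
$x{\left(F,H \right)} = -75 - 15 H$ ($x{\left(F,H \right)} = 5 \left(-3\right) \left(5 + H\right) = - 15 \left(5 + H\right) = -75 - 15 H$)
$x{\left(11,1 \right)} + \frac{y{\left(2 \right)}}{t{\left(4 + 3 \right)}} 93 = \left(-75 - 15\right) + \frac{2}{36} \cdot 93 = \left(-75 - 15\right) + 2 \cdot \frac{1}{36} \cdot 93 = -90 + \frac{1}{18} \cdot 93 = -90 + \frac{31}{6} = - \frac{509}{6}$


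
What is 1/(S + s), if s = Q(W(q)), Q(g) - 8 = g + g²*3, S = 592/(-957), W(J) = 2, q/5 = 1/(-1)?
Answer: 957/20462 ≈ 0.046770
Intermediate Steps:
q = -5 (q = 5/(-1) = 5*(-1) = -5)
S = -592/957 (S = 592*(-1/957) = -592/957 ≈ -0.61860)
Q(g) = 8 + g + 3*g² (Q(g) = 8 + (g + g²*3) = 8 + (g + 3*g²) = 8 + g + 3*g²)
s = 22 (s = 8 + 2 + 3*2² = 8 + 2 + 3*4 = 8 + 2 + 12 = 22)
1/(S + s) = 1/(-592/957 + 22) = 1/(20462/957) = 957/20462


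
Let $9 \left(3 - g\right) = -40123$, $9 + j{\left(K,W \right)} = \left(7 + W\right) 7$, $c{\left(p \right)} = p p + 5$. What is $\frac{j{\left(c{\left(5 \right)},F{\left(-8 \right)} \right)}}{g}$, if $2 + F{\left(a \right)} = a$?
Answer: $- \frac{27}{4015} \approx -0.0067248$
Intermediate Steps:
$c{\left(p \right)} = 5 + p^{2}$ ($c{\left(p \right)} = p^{2} + 5 = 5 + p^{2}$)
$F{\left(a \right)} = -2 + a$
$j{\left(K,W \right)} = 40 + 7 W$ ($j{\left(K,W \right)} = -9 + \left(7 + W\right) 7 = -9 + \left(49 + 7 W\right) = 40 + 7 W$)
$g = \frac{40150}{9}$ ($g = 3 - - \frac{40123}{9} = 3 + \frac{40123}{9} = \frac{40150}{9} \approx 4461.1$)
$\frac{j{\left(c{\left(5 \right)},F{\left(-8 \right)} \right)}}{g} = \frac{40 + 7 \left(-2 - 8\right)}{\frac{40150}{9}} = \left(40 + 7 \left(-10\right)\right) \frac{9}{40150} = \left(40 - 70\right) \frac{9}{40150} = \left(-30\right) \frac{9}{40150} = - \frac{27}{4015}$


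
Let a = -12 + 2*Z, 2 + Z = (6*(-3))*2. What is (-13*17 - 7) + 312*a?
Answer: -27684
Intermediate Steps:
Z = -38 (Z = -2 + (6*(-3))*2 = -2 - 18*2 = -2 - 36 = -38)
a = -88 (a = -12 + 2*(-38) = -12 - 76 = -88)
(-13*17 - 7) + 312*a = (-13*17 - 7) + 312*(-88) = (-221 - 7) - 27456 = -228 - 27456 = -27684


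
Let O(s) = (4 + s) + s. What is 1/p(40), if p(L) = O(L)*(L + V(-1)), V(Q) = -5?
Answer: 1/2940 ≈ 0.00034014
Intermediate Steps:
O(s) = 4 + 2*s
p(L) = (-5 + L)*(4 + 2*L) (p(L) = (4 + 2*L)*(L - 5) = (4 + 2*L)*(-5 + L) = (-5 + L)*(4 + 2*L))
1/p(40) = 1/(2*(-5 + 40)*(2 + 40)) = 1/(2*35*42) = 1/2940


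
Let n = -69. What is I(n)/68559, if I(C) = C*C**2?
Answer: -109503/22853 ≈ -4.7916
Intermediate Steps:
I(C) = C**3
I(n)/68559 = (-69)**3/68559 = -328509*1/68559 = -109503/22853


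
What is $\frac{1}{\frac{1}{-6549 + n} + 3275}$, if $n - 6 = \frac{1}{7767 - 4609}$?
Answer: $\frac{20662793}{67670643917} \approx 0.00030534$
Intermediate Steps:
$n = \frac{18949}{3158}$ ($n = 6 + \frac{1}{7767 - 4609} = 6 + \frac{1}{3158} = \frac{18949}{3158} \approx 6.0003$)
$\frac{1}{\frac{1}{-6549 + n} + 3275} = \frac{1}{\frac{1}{-6549 + \frac{18949}{3158}} + 3275} = \frac{1}{\frac{1}{- \frac{20662793}{3158}} + 3275} = \frac{1}{- \frac{3158}{20662793} + 3275} = \frac{1}{\frac{67670643917}{20662793}} = \frac{20662793}{67670643917}$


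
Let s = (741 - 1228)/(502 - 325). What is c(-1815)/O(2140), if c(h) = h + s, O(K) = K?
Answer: -160871/189390 ≈ -0.84942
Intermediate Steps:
s = -487/177 ≈ -2.7514
c(h) = -487/177 + h (c(h) = h - 487/177 = -487/177 + h)
c(-1815)/O(2140) = (-487/177 - 1815)/2140 = -321742/177*1/2140 = -160871/189390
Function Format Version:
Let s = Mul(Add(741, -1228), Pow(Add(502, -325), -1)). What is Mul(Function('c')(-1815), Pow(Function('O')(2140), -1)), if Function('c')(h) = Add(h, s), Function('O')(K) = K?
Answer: Rational(-160871, 189390) ≈ -0.84942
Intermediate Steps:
s = Rational(-487, 177) (s = Mul(-487, Pow(177, -1)) = Mul(-487, Rational(1, 177)) = Rational(-487, 177) ≈ -2.7514)
Function('c')(h) = Add(Rational(-487, 177), h) (Function('c')(h) = Add(h, Rational(-487, 177)) = Add(Rational(-487, 177), h))
Mul(Function('c')(-1815), Pow(Function('O')(2140), -1)) = Mul(Add(Rational(-487, 177), -1815), Pow(2140, -1)) = Mul(Rational(-321742, 177), Rational(1, 2140)) = Rational(-160871, 189390)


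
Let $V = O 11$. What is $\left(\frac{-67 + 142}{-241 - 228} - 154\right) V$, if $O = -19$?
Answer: $\frac{15110909}{469} \approx 32219.0$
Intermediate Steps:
$V = -209$ ($V = \left(-19\right) 11 = -209$)
$\left(\frac{-67 + 142}{-241 - 228} - 154\right) V = \left(\frac{-67 + 142}{-241 - 228} - 154\right) \left(-209\right) = \left(\frac{75}{-469} - 154\right) \left(-209\right) = \left(75 \left(- \frac{1}{469}\right) - 154\right) \left(-209\right) = \left(- \frac{75}{469} - 154\right) \left(-209\right) = \left(- \frac{72301}{469}\right) \left(-209\right) = \frac{15110909}{469}$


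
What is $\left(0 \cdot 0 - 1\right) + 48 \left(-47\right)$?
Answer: $-2257$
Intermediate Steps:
$\left(0 \cdot 0 - 1\right) + 48 \left(-47\right) = \left(0 - 1\right) - 2256 = -1 - 2256 = -2257$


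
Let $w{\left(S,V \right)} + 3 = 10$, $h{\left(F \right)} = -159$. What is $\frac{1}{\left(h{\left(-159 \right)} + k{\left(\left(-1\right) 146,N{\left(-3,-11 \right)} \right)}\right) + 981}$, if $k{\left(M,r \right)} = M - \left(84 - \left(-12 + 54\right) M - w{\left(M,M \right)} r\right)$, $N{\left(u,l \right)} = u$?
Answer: $- \frac{1}{5561} \approx -0.00017982$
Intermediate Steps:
$w{\left(S,V \right)} = 7$ ($w{\left(S,V \right)} = -3 + 10 = 7$)
$k{\left(M,r \right)} = -84 + 7 r + 43 M$ ($k{\left(M,r \right)} = M - \left(84 - 7 r - \left(-12 + 54\right) M\right) = M - \left(84 - 42 M - 7 r\right) = M + \left(-84 + 7 r + 42 M\right) = -84 + 7 r + 43 M$)
$\frac{1}{\left(h{\left(-159 \right)} + k{\left(\left(-1\right) 146,N{\left(-3,-11 \right)} \right)}\right) + 981} = \frac{1}{\left(-159 + \left(-84 + 7 \left(-3\right) + 43 \left(\left(-1\right) 146\right)\right)\right) + 981} = \frac{1}{\left(-159 - 6383\right) + 981} = \frac{1}{-6542 + 981} = \frac{1}{-5561} = - \frac{1}{5561}$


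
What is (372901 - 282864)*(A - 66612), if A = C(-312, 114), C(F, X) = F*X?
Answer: -9199980660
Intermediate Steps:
A = -35568 (A = -312*114 = -35568)
(372901 - 282864)*(A - 66612) = (372901 - 282864)*(-35568 - 66612) = 90037*(-102180) = -9199980660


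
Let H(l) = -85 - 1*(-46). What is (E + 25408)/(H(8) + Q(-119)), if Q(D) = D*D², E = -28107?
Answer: 2699/1685198 ≈ 0.0016016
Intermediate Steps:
H(l) = -39 (H(l) = -85 + 46 = -39)
Q(D) = D³
(E + 25408)/(H(8) + Q(-119)) = (-28107 + 25408)/(-39 + (-119)³) = -2699/(-39 - 1685159) = -2699/(-1685198) = -2699*(-1/1685198) = 2699/1685198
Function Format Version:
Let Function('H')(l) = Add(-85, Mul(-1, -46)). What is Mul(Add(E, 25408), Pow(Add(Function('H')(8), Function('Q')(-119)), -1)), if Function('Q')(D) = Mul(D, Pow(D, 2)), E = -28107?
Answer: Rational(2699, 1685198) ≈ 0.0016016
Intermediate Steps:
Function('H')(l) = -39 (Function('H')(l) = Add(-85, 46) = -39)
Function('Q')(D) = Pow(D, 3)
Mul(Add(E, 25408), Pow(Add(Function('H')(8), Function('Q')(-119)), -1)) = Mul(Add(-28107, 25408), Pow(Add(-39, Pow(-119, 3)), -1)) = Mul(-2699, Pow(Add(-39, -1685159), -1)) = Mul(-2699, Pow(-1685198, -1)) = Mul(-2699, Rational(-1, 1685198)) = Rational(2699, 1685198)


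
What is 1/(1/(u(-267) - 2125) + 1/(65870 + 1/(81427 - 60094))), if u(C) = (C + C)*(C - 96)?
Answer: 269401631578787/5495103472 ≈ 49026.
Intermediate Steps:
u(C) = 2*C*(-96 + C) (u(C) = (2*C)*(-96 + C) = 2*C*(-96 + C))
1/(1/(u(-267) - 2125) + 1/(65870 + 1/(81427 - 60094))) = 1/(1/(2*(-267)*(-96 - 267) - 2125) + 1/(65870 + 1/(81427 - 60094))) = 1/(1/(2*(-267)*(-363) - 2125) + 1/(65870 + 1/21333)) = 1/(1/(193842 - 2125) + 1/(65870 + 1/21333)) = 1/(1/191717 + 1/(1405204711/21333)) = 1/(1/191717 + 21333/1405204711) = 1/(5495103472/269401631578787) = 269401631578787/5495103472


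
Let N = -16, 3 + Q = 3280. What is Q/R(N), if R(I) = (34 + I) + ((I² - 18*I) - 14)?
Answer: 3277/548 ≈ 5.9799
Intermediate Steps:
Q = 3277 (Q = -3 + 3280 = 3277)
R(I) = 20 + I² - 17*I (R(I) = (34 + I) + (-14 + I² - 18*I) = 20 + I² - 17*I)
Q/R(N) = 3277/(20 + (-16)² - 17*(-16)) = 3277/(20 + 256 + 272) = 3277/548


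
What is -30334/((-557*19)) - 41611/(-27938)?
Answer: 1287840505/295667854 ≈ 4.3557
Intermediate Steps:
-30334/((-557*19)) - 41611/(-27938) = -30334/(-10583) - 41611*(-1/27938) = -30334*(-1/10583) + 41611/27938 = 30334/10583 + 41611/27938 = 1287840505/295667854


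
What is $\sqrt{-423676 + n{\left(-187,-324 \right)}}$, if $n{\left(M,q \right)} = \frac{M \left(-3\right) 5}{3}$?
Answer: $i \sqrt{422741} \approx 650.19 i$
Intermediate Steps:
$n{\left(M,q \right)} = - 5 M$ ($n{\left(M,q \right)} = - 3 M 5 \cdot \frac{1}{3} = - 15 M \frac{1}{3} = - 5 M$)
$\sqrt{-423676 + n{\left(-187,-324 \right)}} = \sqrt{-423676 - -935} = \sqrt{-423676 + 935} = \sqrt{-422741} = i \sqrt{422741}$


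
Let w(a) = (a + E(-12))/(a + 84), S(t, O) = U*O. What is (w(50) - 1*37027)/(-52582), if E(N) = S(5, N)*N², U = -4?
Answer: 1238664/1761497 ≈ 0.70319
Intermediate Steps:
S(t, O) = -4*O
E(N) = -4*N³ (E(N) = (-4*N)*N² = -4*N³)
w(a) = (6912 + a)/(84 + a) (w(a) = (a - 4*(-12)³)/(a + 84) = (a - 4*(-1728))/(84 + a) = (a + 6912)/(84 + a) = (6912 + a)/(84 + a))
(w(50) - 1*37027)/(-52582) = ((6912 + 50)/(84 + 50) - 1*37027)/(-52582) = (6962/134 - 37027)*(-1/52582) = ((1/134)*6962 - 37027)*(-1/52582) = (3481/67 - 37027)*(-1/52582) = -2477328/67*(-1/52582) = 1238664/1761497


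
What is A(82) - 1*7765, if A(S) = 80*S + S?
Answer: -1123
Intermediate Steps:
A(S) = 81*S
A(82) - 1*7765 = 81*82 - 1*7765 = 6642 - 7765 = -1123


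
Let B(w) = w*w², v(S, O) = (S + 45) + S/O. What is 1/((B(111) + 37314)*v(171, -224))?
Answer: 224/67736613285 ≈ 3.3069e-9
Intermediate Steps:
v(S, O) = 45 + S + S/O (v(S, O) = (45 + S) + S/O = 45 + S + S/O)
B(w) = w³
1/((B(111) + 37314)*v(171, -224)) = 1/((111³ + 37314)*(45 + 171 + 171/(-224))) = 1/((1367631 + 37314)*(45 + 171 + 171*(-1/224))) = 1/(1404945*(45 + 171 - 171/224)) = 1/(1404945*(48213/224)) = (1/1404945)*(224/48213) = 224/67736613285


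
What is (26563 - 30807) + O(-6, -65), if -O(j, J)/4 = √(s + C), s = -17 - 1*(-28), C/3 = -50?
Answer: -4244 - 4*I*√139 ≈ -4244.0 - 47.159*I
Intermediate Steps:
C = -150 (C = 3*(-50) = -150)
s = 11 (s = -17 + 28 = 11)
O(j, J) = -4*I*√139 (O(j, J) = -4*√(11 - 150) = -4*I*√139)
(26563 - 30807) + O(-6, -65) = (26563 - 30807) - 4*I*√139 = -4244 - 4*I*√139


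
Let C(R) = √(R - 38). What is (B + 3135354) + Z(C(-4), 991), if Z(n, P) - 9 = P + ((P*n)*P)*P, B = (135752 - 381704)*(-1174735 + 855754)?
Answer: 78457151266 + 973242271*I*√42 ≈ 7.8457e+10 + 6.3073e+9*I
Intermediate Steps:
B = 78454014912 (B = -245952*(-318981) = 78454014912)
C(R) = √(-38 + R)
Z(n, P) = 9 + P + n*P³ (Z(n, P) = 9 + (P + ((P*n)*P)*P) = 9 + (P + (n*P²)*P) = 9 + (P + n*P³) = 9 + P + n*P³)
(B + 3135354) + Z(C(-4), 991) = (78454014912 + 3135354) + (9 + 991 + √(-38 - 4)*991³) = 78457150266 + (9 + 991 + √(-42)*973242271) = 78457150266 + (9 + 991 + (I*√42)*973242271) = 78457150266 + (9 + 991 + 973242271*I*√42) = 78457150266 + (1000 + 973242271*I*√42) = 78457151266 + 973242271*I*√42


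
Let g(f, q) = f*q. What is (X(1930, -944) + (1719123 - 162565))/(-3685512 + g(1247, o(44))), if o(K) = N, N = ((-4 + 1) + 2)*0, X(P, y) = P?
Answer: -64937/153563 ≈ -0.42287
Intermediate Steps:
N = 0 (N = (-3 + 2)*0 = -1*0 = 0)
o(K) = 0
(X(1930, -944) + (1719123 - 162565))/(-3685512 + g(1247, o(44))) = (1930 + (1719123 - 162565))/(-3685512 + 1247*0) = (1930 + 1556558)/(-3685512 + 0) = 1558488/(-3685512) = 1558488*(-1/3685512) = -64937/153563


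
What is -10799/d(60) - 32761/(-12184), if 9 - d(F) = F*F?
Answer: 249219767/43752744 ≈ 5.6961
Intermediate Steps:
d(F) = 9 - F² (d(F) = 9 - F*F = 9 - F²)
-10799/d(60) - 32761/(-12184) = -10799/(9 - 1*60²) - 32761/(-12184) = -10799/(9 - 1*3600) - 32761*(-1/12184) = -10799/(9 - 3600) + 32761/12184 = -10799/(-3591) + 32761/12184 = -10799*(-1/3591) + 32761/12184 = 10799/3591 + 32761/12184 = 249219767/43752744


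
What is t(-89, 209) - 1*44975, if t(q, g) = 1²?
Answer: -44974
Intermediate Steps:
t(q, g) = 1
t(-89, 209) - 1*44975 = 1 - 1*44975 = 1 - 44975 = -44974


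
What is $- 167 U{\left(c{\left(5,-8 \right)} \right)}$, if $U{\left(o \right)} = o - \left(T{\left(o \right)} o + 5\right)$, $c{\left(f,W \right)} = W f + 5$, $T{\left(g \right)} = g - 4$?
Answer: $234635$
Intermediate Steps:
$T{\left(g \right)} = -4 + g$ ($T{\left(g \right)} = g - 4 = -4 + g$)
$c{\left(f,W \right)} = 5 + W f$
$U{\left(o \right)} = -5 + o - o \left(-4 + o\right)$ ($U{\left(o \right)} = o - \left(\left(-4 + o\right) o + 5\right) = o - \left(o \left(-4 + o\right) + 5\right) = o - \left(5 + o \left(-4 + o\right)\right) = -5 + o - o \left(-4 + o\right)$)
$- 167 U{\left(c{\left(5,-8 \right)} \right)} = - 167 \left(-5 + \left(5 - 40\right) - \left(5 - 40\right) \left(-4 + \left(5 - 40\right)\right)\right) = - 167 \left(-5 - 35 - - 35 \left(-4 - 35\right)\right) = - 167 \left(-5 - 35 - \left(-35\right) \left(-39\right)\right) = - 167 \left(-5 - 35 - 1365\right) = \left(-167\right) \left(-1405\right) = 234635$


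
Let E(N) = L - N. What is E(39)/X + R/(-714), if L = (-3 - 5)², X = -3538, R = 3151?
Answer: -2791522/631533 ≈ -4.4202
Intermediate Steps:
L = 64 (L = (-8)² = 64)
E(N) = 64 - N
E(39)/X + R/(-714) = (64 - 1*39)/(-3538) + 3151/(-714) = (64 - 39)*(-1/3538) + 3151*(-1/714) = 25*(-1/3538) - 3151/714 = -25/3538 - 3151/714 = -2791522/631533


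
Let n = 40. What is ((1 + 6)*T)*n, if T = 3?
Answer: 840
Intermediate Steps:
((1 + 6)*T)*n = ((1 + 6)*3)*40 = (7*3)*40 = 21*40 = 840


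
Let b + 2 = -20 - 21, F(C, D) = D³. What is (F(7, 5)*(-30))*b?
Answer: 161250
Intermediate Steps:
b = -43 (b = -2 + (-20 - 21) = -2 - 41 = -43)
(F(7, 5)*(-30))*b = (5³*(-30))*(-43) = (125*(-30))*(-43) = -3750*(-43) = 161250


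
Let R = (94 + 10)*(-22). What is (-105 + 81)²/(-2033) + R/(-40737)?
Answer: -18813008/82818321 ≈ -0.22716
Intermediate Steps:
R = -2288 (R = 104*(-22) = -2288)
(-105 + 81)²/(-2033) + R/(-40737) = (-105 + 81)²/(-2033) - 2288/(-40737) = (-24)²*(-1/2033) - 2288*(-1/40737) = 576*(-1/2033) + 2288/40737 = -576/2033 + 2288/40737 = -18813008/82818321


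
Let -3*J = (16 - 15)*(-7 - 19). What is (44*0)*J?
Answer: 0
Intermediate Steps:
J = 26/3 (J = -(16 - 15)*(-7 - 19)/3 = -(-26)/3 = -1/3*(-26) = 26/3 ≈ 8.6667)
(44*0)*J = (44*0)*(26/3) = 0*(26/3) = 0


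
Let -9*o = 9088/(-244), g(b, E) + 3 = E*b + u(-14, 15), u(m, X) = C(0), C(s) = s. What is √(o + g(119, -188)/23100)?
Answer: √2517549727/28182 ≈ 1.7804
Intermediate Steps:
u(m, X) = 0
g(b, E) = -3 + E*b (g(b, E) = -3 + (E*b + 0) = -3 + E*b)
o = 2272/549 (o = -9088/(9*(-244)) = -9088*(-1)/(9*244) = -⅑*(-2272/61) = 2272/549 ≈ 4.1384)
√(o + g(119, -188)/23100) = √(2272/549 + (-3 - 188*119)/23100) = √(2272/549 + (-3 - 22372)*(1/23100)) = √(2272/549 - 22375*1/23100) = √(2272/549 - 895/924) = √(535991/169092) = √2517549727/28182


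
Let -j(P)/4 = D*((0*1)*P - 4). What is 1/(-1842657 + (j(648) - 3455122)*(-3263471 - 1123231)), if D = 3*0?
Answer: 1/15156588744987 ≈ 6.5978e-14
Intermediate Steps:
D = 0
j(P) = 0 (j(P) = -0*((0*1)*P - 4) = -0*(0*P - 4) = -0*(0 - 4) = -0*(-4) = -4*0 = 0)
1/(-1842657 + (j(648) - 3455122)*(-3263471 - 1123231)) = 1/(-1842657 + (0 - 3455122)*(-3263471 - 1123231)) = 1/(-1842657 - 3455122*(-4386702)) = 1/(-1842657 + 15156590587644) = 1/15156588744987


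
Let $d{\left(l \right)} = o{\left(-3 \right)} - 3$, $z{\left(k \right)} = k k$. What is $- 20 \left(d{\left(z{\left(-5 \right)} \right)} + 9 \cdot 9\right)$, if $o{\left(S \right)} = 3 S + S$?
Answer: $-1320$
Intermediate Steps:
$z{\left(k \right)} = k^{2}$
$o{\left(S \right)} = 4 S$
$d{\left(l \right)} = -15$ ($d{\left(l \right)} = 4 \left(-3\right) - 3 = -12 - 3 = -15$)
$- 20 \left(d{\left(z{\left(-5 \right)} \right)} + 9 \cdot 9\right) = - 20 \left(-15 + 9 \cdot 9\right) = - 20 \left(-15 + 81\right) = \left(-20\right) 66 = -1320$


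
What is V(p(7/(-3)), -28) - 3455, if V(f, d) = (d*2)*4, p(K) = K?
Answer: -3679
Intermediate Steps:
V(f, d) = 8*d (V(f, d) = (2*d)*4 = 8*d)
V(p(7/(-3)), -28) - 3455 = 8*(-28) - 3455 = -224 - 3455 = -3679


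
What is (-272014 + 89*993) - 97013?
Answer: -280650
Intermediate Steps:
(-272014 + 89*993) - 97013 = (-272014 + 88377) - 97013 = -183637 - 97013 = -280650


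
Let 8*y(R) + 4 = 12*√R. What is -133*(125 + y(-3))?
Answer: -33117/2 - 399*I*√3/2 ≈ -16559.0 - 345.54*I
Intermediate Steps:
y(R) = -½ + 3*√R/2 (y(R) = -½ + (12*√R)/8 = -½ + 3*√R/2)
-133*(125 + y(-3)) = -133*(125 + (-½ + 3*√(-3)/2)) = -133*(125 + (-½ + 3*(I*√3)/2)) = -133*(125 + (-½ + 3*I*√3/2)) = -133*(249/2 + 3*I*√3/2) = -33117/2 - 399*I*√3/2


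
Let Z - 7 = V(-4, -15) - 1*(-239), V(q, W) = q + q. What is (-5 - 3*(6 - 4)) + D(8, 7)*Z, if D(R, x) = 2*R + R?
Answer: 5701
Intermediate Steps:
V(q, W) = 2*q
D(R, x) = 3*R
Z = 238 (Z = 7 + (2*(-4) - 1*(-239)) = 7 + (-8 + 239) = 7 + 231 = 238)
(-5 - 3*(6 - 4)) + D(8, 7)*Z = (-5 - 3*(6 - 4)) + (3*8)*238 = (-5 - 3*2) + 24*238 = (-5 - 6) + 5712 = -11 + 5712 = 5701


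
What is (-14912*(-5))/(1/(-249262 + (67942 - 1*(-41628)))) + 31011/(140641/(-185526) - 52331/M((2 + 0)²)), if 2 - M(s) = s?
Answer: -25279511398146563727/2427119956 ≈ -1.0415e+10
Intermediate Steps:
M(s) = 2 - s
(-14912*(-5))/(1/(-249262 + (67942 - 1*(-41628)))) + 31011/(140641/(-185526) - 52331/M((2 + 0)²)) = (-14912*(-5))/(1/(-249262 + (67942 - 1*(-41628)))) + 31011/(140641/(-185526) - 52331/(2 - (2 + 0)²)) = 74560/(1/(-249262 + (67942 + 41628))) + 31011/(140641*(-1/185526) - 52331/(2 - 1*2²)) = 74560/(1/(-249262 + 109570)) + 31011/(-140641/185526 - 52331/(2 - 1*4)) = 74560/(1/(-139692)) + 31011/(-140641/185526 - 52331/(2 - 4)) = 74560/(-1/139692) + 31011/(-140641/185526 - 52331/(-2)) = 74560*(-139692) + 31011/(-140641/185526 - 52331*(-½)) = -10415435520 + 31011/(-140641/185526 + 52331/2) = -10415435520 + 31011/(2427119956/92763) = -10415435520 + 31011*(92763/2427119956) = -10415435520 + 2876673393/2427119956 = -25279511398146563727/2427119956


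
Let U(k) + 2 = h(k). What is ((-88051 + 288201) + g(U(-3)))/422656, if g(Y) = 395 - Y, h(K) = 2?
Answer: 200545/422656 ≈ 0.47449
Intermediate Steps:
U(k) = 0 (U(k) = -2 + 2 = 0)
((-88051 + 288201) + g(U(-3)))/422656 = ((-88051 + 288201) + (395 - 1*0))/422656 = (200150 + (395 + 0))*(1/422656) = (200150 + 395)*(1/422656) = 200545*(1/422656) = 200545/422656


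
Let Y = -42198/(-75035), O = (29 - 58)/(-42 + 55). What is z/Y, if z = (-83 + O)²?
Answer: 46058884120/3565731 ≈ 12917.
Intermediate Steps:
O = -29/13 ≈ -2.2308
Y = 42198/75035 (Y = -42198*(-1/75035) = 42198/75035 ≈ 0.56238)
z = 1227664/169 (z = (-83 - 29/13)² = (-1108/13)² = 1227664/169 ≈ 7264.3)
z/Y = 1227664/(169*(42198/75035)) = (1227664/169)*(75035/42198) = 46058884120/3565731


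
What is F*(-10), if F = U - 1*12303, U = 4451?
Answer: 78520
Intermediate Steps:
F = -7852 (F = 4451 - 1*12303 = 4451 - 12303 = -7852)
F*(-10) = -7852*(-10) = 78520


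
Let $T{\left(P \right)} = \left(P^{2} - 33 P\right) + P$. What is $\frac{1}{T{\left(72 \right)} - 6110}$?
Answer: $- \frac{1}{3230} \approx -0.0003096$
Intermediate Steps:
$T{\left(P \right)} = P^{2} - 32 P$
$\frac{1}{T{\left(72 \right)} - 6110} = \frac{1}{72 \left(-32 + 72\right) - 6110} = \frac{1}{72 \cdot 40 - 6110} = \frac{1}{2880 - 6110} = \frac{1}{-3230} = - \frac{1}{3230}$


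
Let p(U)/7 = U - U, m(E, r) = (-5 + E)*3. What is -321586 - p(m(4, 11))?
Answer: -321586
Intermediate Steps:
m(E, r) = -15 + 3*E
p(U) = 0 (p(U) = 7*(U - U) = 7*0 = 0)
-321586 - p(m(4, 11)) = -321586 - 1*0 = -321586 + 0 = -321586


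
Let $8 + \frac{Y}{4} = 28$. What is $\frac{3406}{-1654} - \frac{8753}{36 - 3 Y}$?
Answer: $\frac{6891319}{168708} \approx 40.848$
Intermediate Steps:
$Y = 80$ ($Y = -32 + 4 \cdot 28 = -32 + 112 = 80$)
$\frac{3406}{-1654} - \frac{8753}{36 - 3 Y} = \frac{3406}{-1654} - \frac{8753}{36 - 240} = 3406 \left(- \frac{1}{1654}\right) - \frac{8753}{36 - 240} = - \frac{1703}{827} - \frac{8753}{-204} = - \frac{1703}{827} - - \frac{8753}{204} = - \frac{1703}{827} + \frac{8753}{204} = \frac{6891319}{168708}$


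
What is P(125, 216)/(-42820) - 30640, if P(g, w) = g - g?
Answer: -30640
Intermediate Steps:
P(g, w) = 0
P(125, 216)/(-42820) - 30640 = 0/(-42820) - 30640 = 0*(-1/42820) - 30640 = 0 - 30640 = -30640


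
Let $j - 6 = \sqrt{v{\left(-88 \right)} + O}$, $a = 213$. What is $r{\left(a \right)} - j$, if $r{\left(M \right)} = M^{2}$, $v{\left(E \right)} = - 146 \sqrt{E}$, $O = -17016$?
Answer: $45363 - 2 \sqrt{-4254 - 73 i \sqrt{22}} \approx 45358.0 + 130.55 i$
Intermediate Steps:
$j = 6 + \sqrt{-17016 - 292 i \sqrt{22}}$ ($j = 6 + \sqrt{- 146 \sqrt{-88} - 17016} = 6 + \sqrt{- 146 \cdot 2 i \sqrt{22} - 17016} = 6 + \sqrt{- 292 i \sqrt{22} - 17016} = 6 + \sqrt{-17016 - 292 i \sqrt{22}} \approx 11.245 - 130.55 i$)
$r{\left(a \right)} - j = 213^{2} - \left(6 + 2 \sqrt{-4254 - 73 i \sqrt{22}}\right) = 45369 - \left(6 + 2 \sqrt{-4254 - 73 i \sqrt{22}}\right) = 45363 - 2 \sqrt{-4254 - 73 i \sqrt{22}}$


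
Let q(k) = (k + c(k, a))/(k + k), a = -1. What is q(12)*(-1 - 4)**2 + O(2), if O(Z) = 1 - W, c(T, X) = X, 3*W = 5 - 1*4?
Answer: 97/8 ≈ 12.125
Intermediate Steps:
W = 1/3 (W = (5 - 1*4)/3 = (5 - 4)/3 = (1/3)*1 = 1/3 ≈ 0.33333)
q(k) = (-1 + k)/(2*k) (q(k) = (k - 1)/(k + k) = (-1 + k)/((2*k)) = (-1 + k)*(1/(2*k)) = (-1 + k)/(2*k))
O(Z) = 2/3 (O(Z) = 1 - 1*1/3 = 1 - 1/3 = 2/3)
q(12)*(-1 - 4)**2 + O(2) = ((1/2)*(-1 + 12)/12)*(-1 - 4)**2 + 2/3 = ((1/2)*(1/12)*11)*(-5)**2 + 2/3 = (11/24)*25 + 2/3 = 275/24 + 2/3 = 97/8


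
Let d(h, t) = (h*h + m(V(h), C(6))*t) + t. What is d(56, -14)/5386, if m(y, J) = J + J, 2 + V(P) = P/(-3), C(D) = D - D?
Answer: 1561/2693 ≈ 0.57965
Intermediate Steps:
C(D) = 0
V(P) = -2 - P/3 (V(P) = -2 + P/(-3) = -2 + P*(-⅓) = -2 - P/3)
m(y, J) = 2*J
d(h, t) = t + h² (d(h, t) = (h*h + (2*0)*t) + t = (h² + 0*t) + t = (h² + 0) + t = h² + t = t + h²)
d(56, -14)/5386 = (-14 + 56²)/5386 = (-14 + 3136)*(1/5386) = 3122*(1/5386) = 1561/2693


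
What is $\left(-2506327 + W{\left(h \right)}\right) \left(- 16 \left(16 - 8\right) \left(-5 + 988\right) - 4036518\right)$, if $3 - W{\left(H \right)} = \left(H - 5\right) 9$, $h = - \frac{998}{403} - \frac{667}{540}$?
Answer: $\frac{126121082270582329}{12090} \approx 1.0432 \cdot 10^{13}$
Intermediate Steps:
$h = - \frac{807721}{217620}$ ($h = \left(-998\right) \frac{1}{403} - \frac{667}{540} = - \frac{998}{403} - \frac{667}{540} = - \frac{807721}{217620} \approx -3.7116$)
$W{\left(H \right)} = 48 - 9 H$ ($W{\left(H \right)} = 3 - \left(H - 5\right) 9 = 3 - \left(-5 + H\right) 9 = 3 - \left(-45 + 9 H\right) = 48 - 9 H$)
$\left(-2506327 + W{\left(h \right)}\right) \left(- 16 \left(16 - 8\right) \left(-5 + 988\right) - 4036518\right) = \left(-2506327 + \left(48 - - \frac{807721}{24180}\right)\right) \left(- 16 \left(16 - 8\right) \left(-5 + 988\right) - 4036518\right) = \left(-2506327 + \left(48 + \frac{807721}{24180}\right)\right) \left(\left(-16\right) 8 \cdot 983 - 4036518\right) = \left(-2506327 + \frac{1968361}{24180}\right) \left(\left(-128\right) 983 - 4036518\right) = - \frac{60601018499 \left(-125824 - 4036518\right)}{24180} = \left(- \frac{60601018499}{24180}\right) \left(-4162342\right) = \frac{126121082270582329}{12090}$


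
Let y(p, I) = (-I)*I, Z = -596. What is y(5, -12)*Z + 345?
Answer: 86169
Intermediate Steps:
y(p, I) = -I**2
y(5, -12)*Z + 345 = -1*(-12)**2*(-596) + 345 = -1*144*(-596) + 345 = -144*(-596) + 345 = 85824 + 345 = 86169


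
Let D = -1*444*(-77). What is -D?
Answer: -34188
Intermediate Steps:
D = 34188 (D = -444*(-77) = 34188)
-D = -1*34188 = -34188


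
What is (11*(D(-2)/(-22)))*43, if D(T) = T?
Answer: 43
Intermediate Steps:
(11*(D(-2)/(-22)))*43 = (11*(-2/(-22)))*43 = (11*(-2*(-1/22)))*43 = (11*(1/11))*43 = 1*43 = 43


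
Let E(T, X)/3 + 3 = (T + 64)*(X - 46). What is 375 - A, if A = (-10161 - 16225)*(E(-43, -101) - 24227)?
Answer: -883851467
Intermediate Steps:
E(T, X) = -9 + 3*(-46 + X)*(64 + T) (E(T, X) = -9 + 3*((T + 64)*(X - 46)) = -9 + 3*((64 + T)*(-46 + X)) = -9 + 3*((-46 + X)*(64 + T)) = -9 + 3*(-46 + X)*(64 + T))
A = 883851842 (A = (-10161 - 16225)*((-8841 - 138*(-43) + 192*(-101) + 3*(-43)*(-101)) - 24227) = -26386*((-8841 + 5934 - 19392 + 13029) - 24227) = -26386*(-9270 - 24227) = -26386*(-33497) = 883851842)
375 - A = 375 - 1*883851842 = 375 - 883851842 = -883851467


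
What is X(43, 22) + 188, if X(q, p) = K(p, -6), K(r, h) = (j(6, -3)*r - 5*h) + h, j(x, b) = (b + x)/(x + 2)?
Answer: 881/4 ≈ 220.25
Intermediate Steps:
j(x, b) = (b + x)/(2 + x)
K(r, h) = -4*h + 3*r/8 (K(r, h) = (((-3 + 6)/(2 + 6))*r - 5*h) + h = ((3/8)*r - 5*h) + h = (((⅛)*3)*r - 5*h) + h = (3*r/8 - 5*h) + h = (-5*h + 3*r/8) + h = -4*h + 3*r/8)
X(q, p) = 24 + 3*p/8 (X(q, p) = -4*(-6) + 3*p/8 = 24 + 3*p/8)
X(43, 22) + 188 = (24 + (3/8)*22) + 188 = (24 + 33/4) + 188 = 129/4 + 188 = 881/4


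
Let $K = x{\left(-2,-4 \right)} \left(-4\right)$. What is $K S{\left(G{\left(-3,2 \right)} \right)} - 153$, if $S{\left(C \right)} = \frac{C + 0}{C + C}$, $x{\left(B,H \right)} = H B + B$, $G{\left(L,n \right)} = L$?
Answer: $-165$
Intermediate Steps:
$x{\left(B,H \right)} = B + B H$ ($x{\left(B,H \right)} = B H + B = B + B H$)
$S{\left(C \right)} = \frac{1}{2}$ ($S{\left(C \right)} = \frac{C}{2 C} = C \frac{1}{2 C} = \frac{1}{2}$)
$K = -24$ ($K = - 2 \left(1 - 4\right) \left(-4\right) = \left(-2\right) \left(-3\right) \left(-4\right) = 6 \left(-4\right) = -24$)
$K S{\left(G{\left(-3,2 \right)} \right)} - 153 = \left(-24\right) \frac{1}{2} - 153 = -12 - 153 = -165$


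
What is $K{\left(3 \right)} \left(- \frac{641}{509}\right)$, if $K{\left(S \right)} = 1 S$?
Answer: $- \frac{1923}{509} \approx -3.778$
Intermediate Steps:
$K{\left(S \right)} = S$
$K{\left(3 \right)} \left(- \frac{641}{509}\right) = 3 \left(- \frac{641}{509}\right) = - \frac{1923}{509}$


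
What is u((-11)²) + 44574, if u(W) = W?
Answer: 44695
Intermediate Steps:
u((-11)²) + 44574 = (-11)² + 44574 = 121 + 44574 = 44695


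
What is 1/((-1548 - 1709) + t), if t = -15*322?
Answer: -1/8087 ≈ -0.00012366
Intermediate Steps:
t = -4830
1/((-1548 - 1709) + t) = 1/((-1548 - 1709) - 4830) = 1/(-3257 - 4830) = 1/(-8087) = -1/8087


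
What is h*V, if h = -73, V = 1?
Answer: -73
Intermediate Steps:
h*V = -73*1 = -73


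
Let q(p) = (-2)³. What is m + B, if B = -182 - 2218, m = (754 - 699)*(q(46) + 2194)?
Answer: 117830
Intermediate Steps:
q(p) = -8
m = 120230 (m = (754 - 699)*(-8 + 2194) = 55*2186 = 120230)
B = -2400
m + B = 120230 - 2400 = 117830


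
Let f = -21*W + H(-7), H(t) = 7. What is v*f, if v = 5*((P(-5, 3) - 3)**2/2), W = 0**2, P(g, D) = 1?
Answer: 70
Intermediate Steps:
W = 0
v = 10 (v = 5*((1 - 3)**2/2) = 5*((-2)**2*(1/2)) = 5*(4*(1/2)) = 5*2 = 10)
f = 7 (f = -21*0 + 7 = 0 + 7 = 7)
v*f = 10*7 = 70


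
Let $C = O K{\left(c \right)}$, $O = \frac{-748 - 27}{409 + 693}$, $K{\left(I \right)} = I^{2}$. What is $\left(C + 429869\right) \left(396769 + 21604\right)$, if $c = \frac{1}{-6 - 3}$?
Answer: $\frac{16053376117735819}{89262} \approx 1.7985 \cdot 10^{11}$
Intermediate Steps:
$c = - \frac{1}{9}$ ($c = \frac{1}{-9} = - \frac{1}{9} \approx -0.11111$)
$O = - \frac{775}{1102} \approx -0.70327$
$C = - \frac{775}{89262}$ ($C = - \frac{775 \left(- \frac{1}{9}\right)^{2}}{1102} = \left(- \frac{775}{1102}\right) \frac{1}{81} = - \frac{775}{89262} \approx -0.0086823$)
$\left(C + 429869\right) \left(396769 + 21604\right) = \left(- \frac{775}{89262} + 429869\right) \left(396769 + 21604\right) = \frac{38370965903}{89262} \cdot 418373 = \frac{16053376117735819}{89262}$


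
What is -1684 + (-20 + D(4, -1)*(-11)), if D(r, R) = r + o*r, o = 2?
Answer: -1836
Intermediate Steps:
D(r, R) = 3*r (D(r, R) = r + 2*r = 3*r)
-1684 + (-20 + D(4, -1)*(-11)) = -1684 + (-20 + (3*4)*(-11)) = -1684 + (-20 + 12*(-11)) = -1684 + (-20 - 132) = -1684 - 152 = -1836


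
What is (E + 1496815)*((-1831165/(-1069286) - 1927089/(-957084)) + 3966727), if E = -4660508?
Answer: -2140522218407796089332011/170566087004 ≈ -1.2550e+13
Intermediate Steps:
(E + 1496815)*((-1831165/(-1069286) - 1927089/(-957084)) + 3966727) = (-4660508 + 1496815)*((-1831165/(-1069286) - 1927089/(-957084)) + 3966727) = -3163693*((-1831165*(-1/1069286) - 1927089*(-1/957084)) + 3966727) = -3163693*((1831165/1069286 + 642363/319028) + 3966727) = -3163693*(635531335219/170566087004 + 3966727) = -3163693*676589738134451127/170566087004 = -2140522218407796089332011/170566087004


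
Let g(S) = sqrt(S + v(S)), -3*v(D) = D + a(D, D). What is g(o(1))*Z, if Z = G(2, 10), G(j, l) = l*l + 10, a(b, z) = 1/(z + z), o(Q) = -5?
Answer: 11*I*sqrt(330) ≈ 199.82*I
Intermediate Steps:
a(b, z) = 1/(2*z)
G(j, l) = 10 + l**2 (G(j, l) = l**2 + 10 = 10 + l**2)
Z = 110 (Z = 10 + 10**2 = 10 + 100 = 110)
v(D) = -D/3 - 1/(6*D) (v(D) = -(D + 1/(2*D))/3 = -D/3 - 1/(6*D))
g(S) = sqrt(-1/(6*S) + 2*S/3) (g(S) = sqrt(S + (-S/3 - 1/(6*S))) = sqrt(-1/(6*S) + 2*S/3))
g(o(1))*Z = (sqrt(-6/(-5) + 24*(-5))/6)*110 = (sqrt(-6*(-1/5) - 120)/6)*110 = (sqrt(6/5 - 120)/6)*110 = (sqrt(-594/5)/6)*110 = ((3*I*sqrt(330)/5)/6)*110 = (I*sqrt(330)/10)*110 = 11*I*sqrt(330)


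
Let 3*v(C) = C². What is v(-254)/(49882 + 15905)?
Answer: 64516/197361 ≈ 0.32689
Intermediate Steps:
v(C) = C²/3
v(-254)/(49882 + 15905) = ((⅓)*(-254)²)/(49882 + 15905) = ((⅓)*64516)/65787 = (64516/3)*(1/65787) = 64516/197361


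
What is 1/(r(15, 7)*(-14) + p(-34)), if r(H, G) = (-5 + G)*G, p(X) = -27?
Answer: -1/223 ≈ -0.0044843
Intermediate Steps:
r(H, G) = G*(-5 + G)
1/(r(15, 7)*(-14) + p(-34)) = 1/((7*(-5 + 7))*(-14) - 27) = 1/((7*2)*(-14) - 27) = 1/(14*(-14) - 27) = 1/(-196 - 27) = 1/(-223) = -1/223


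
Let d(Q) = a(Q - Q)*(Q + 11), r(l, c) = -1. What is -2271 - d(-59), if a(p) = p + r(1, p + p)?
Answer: -2319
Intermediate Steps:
a(p) = -1 + p (a(p) = p - 1 = -1 + p)
d(Q) = -11 - Q (d(Q) = (-1 + (Q - Q))*(Q + 11) = (-1 + 0)*(11 + Q) = -(11 + Q) = -11 - Q)
-2271 - d(-59) = -2271 - (-11 - 1*(-59)) = -2271 - (-11 + 59) = -2271 - 1*48 = -2271 - 48 = -2319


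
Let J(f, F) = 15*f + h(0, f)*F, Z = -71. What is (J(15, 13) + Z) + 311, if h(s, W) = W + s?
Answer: 660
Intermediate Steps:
J(f, F) = 15*f + F*f (J(f, F) = 15*f + (f + 0)*F = 15*f + f*F = 15*f + F*f)
(J(15, 13) + Z) + 311 = (15*(15 + 13) - 71) + 311 = (15*28 - 71) + 311 = (420 - 71) + 311 = 349 + 311 = 660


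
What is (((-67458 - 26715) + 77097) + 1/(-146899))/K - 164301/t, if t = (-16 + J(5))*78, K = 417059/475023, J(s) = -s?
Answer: -647241984441161903/33450990322386 ≈ -19349.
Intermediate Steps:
K = 417059/475023 (K = 417059*(1/475023) = 417059/475023 ≈ 0.87798)
t = -1638 (t = (-16 - 1*5)*78 = (-16 - 5)*78 = -21*78 = -1638)
(((-67458 - 26715) + 77097) + 1/(-146899))/K - 164301/t = (((-67458 - 26715) + 77097) + 1/(-146899))/(417059/475023) - 164301/(-1638) = ((-94173 + 77097) - 1/146899)*(475023/417059) - 164301*(-1/1638) = (-17076 - 1/146899)*(475023/417059) + 54767/546 = -2508447325/146899*475023/417059 + 54767/546 = -1191570173663475/61265550041 + 54767/546 = -647241984441161903/33450990322386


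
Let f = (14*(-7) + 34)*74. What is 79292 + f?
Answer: 74556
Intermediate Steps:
f = -4736 (f = (-98 + 34)*74 = -64*74 = -4736)
79292 + f = 79292 - 4736 = 74556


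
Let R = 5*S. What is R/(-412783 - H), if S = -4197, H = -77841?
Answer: 20985/334942 ≈ 0.062653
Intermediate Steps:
R = -20985 (R = 5*(-4197) = -20985)
R/(-412783 - H) = -20985/(-412783 - 1*(-77841)) = -20985/(-412783 + 77841) = -20985/(-334942) = -20985*(-1/334942) = 20985/334942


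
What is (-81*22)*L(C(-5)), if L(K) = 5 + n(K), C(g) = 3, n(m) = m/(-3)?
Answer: -7128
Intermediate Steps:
n(m) = -m/3 (n(m) = m*(-⅓) = -m/3)
L(K) = 5 - K/3
(-81*22)*L(C(-5)) = (-81*22)*(5 - ⅓*3) = -1782*(5 - 1) = -1782*4 = -7128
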